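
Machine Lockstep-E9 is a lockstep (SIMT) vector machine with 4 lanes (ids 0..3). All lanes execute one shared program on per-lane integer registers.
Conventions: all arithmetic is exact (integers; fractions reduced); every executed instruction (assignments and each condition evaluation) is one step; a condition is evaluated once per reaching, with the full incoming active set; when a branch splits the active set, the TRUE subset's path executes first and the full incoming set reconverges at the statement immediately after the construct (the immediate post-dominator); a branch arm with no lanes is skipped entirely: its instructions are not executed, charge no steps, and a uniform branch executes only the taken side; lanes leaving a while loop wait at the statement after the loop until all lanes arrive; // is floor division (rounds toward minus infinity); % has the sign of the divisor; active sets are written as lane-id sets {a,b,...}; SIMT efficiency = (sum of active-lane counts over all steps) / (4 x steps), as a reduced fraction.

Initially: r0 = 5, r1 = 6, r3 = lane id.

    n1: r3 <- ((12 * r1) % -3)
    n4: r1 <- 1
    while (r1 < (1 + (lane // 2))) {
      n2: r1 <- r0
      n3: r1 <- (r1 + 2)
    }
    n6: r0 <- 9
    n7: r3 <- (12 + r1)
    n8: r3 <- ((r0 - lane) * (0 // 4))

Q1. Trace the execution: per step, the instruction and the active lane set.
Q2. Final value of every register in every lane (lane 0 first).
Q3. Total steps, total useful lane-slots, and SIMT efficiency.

step 0: r3 <- ((12 * r1) % -3)       {0,1,2,3}
step 1: r1 <- 1                      {0,1,2,3}
step 2: eval (r1 < (1 + (lane // 2))) {0,1,2,3}
step 3: r1 <- r0                     {2,3}
step 4: r1 <- (r1 + 2)               {2,3}
step 5: eval (r1 < (1 + (lane // 2))) {2,3}
step 6: r0 <- 9                      {0,1,2,3}
step 7: r3 <- (12 + r1)              {0,1,2,3}
step 8: r3 <- ((r0 - lane) * (0 // 4)) {0,1,2,3}

Answer: 9 steps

r0: 9,9,9,9
r1: 1,1,7,7
r3: 0,0,0,0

steps = 9; useful = 30; efficiency = 30/36 = 5/6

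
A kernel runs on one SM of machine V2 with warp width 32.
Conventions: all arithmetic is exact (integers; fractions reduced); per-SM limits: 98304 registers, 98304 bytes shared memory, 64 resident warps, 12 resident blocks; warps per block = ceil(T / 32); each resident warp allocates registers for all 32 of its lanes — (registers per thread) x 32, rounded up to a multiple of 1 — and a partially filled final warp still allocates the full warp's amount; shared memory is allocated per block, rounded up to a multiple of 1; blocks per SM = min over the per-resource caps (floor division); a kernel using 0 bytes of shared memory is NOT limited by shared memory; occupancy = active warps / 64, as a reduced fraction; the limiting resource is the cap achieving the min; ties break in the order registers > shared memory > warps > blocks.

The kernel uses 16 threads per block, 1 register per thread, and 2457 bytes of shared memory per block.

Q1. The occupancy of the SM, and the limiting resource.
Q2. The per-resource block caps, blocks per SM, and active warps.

Answer: occupancy 3/16, limited by blocks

registers: 3072 blocks
shared memory: 40 blocks
warps: 64 blocks
blocks: 12 blocks

Answer: 12 blocks, 12 active warps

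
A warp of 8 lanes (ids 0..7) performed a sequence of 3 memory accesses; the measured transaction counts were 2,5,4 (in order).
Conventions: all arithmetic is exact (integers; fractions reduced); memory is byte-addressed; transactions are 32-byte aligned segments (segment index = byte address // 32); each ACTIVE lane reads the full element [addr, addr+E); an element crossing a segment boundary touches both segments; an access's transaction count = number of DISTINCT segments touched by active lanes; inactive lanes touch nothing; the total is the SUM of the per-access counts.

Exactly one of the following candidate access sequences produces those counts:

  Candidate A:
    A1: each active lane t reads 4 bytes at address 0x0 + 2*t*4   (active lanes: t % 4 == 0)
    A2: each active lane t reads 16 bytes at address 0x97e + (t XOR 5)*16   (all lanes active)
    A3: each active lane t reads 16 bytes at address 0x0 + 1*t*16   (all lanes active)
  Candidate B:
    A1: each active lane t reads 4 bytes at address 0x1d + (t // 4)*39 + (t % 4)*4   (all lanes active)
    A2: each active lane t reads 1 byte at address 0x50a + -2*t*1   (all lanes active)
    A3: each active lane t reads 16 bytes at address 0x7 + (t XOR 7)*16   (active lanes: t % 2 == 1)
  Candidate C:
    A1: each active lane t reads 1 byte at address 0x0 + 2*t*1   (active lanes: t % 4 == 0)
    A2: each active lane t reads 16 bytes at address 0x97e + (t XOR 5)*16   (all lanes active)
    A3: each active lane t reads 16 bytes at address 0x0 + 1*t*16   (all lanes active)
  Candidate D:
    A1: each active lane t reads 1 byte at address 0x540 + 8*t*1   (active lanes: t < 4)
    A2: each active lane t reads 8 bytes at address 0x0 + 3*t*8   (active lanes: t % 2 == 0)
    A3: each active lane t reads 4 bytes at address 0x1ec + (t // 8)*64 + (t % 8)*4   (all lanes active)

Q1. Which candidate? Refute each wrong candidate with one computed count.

B: A1 gives 3 transactions, not 2
C: A1 gives 1 transaction, not 2
D: A1 gives 1 transaction, not 2
A: all counts match (2,5,4)

Answer: A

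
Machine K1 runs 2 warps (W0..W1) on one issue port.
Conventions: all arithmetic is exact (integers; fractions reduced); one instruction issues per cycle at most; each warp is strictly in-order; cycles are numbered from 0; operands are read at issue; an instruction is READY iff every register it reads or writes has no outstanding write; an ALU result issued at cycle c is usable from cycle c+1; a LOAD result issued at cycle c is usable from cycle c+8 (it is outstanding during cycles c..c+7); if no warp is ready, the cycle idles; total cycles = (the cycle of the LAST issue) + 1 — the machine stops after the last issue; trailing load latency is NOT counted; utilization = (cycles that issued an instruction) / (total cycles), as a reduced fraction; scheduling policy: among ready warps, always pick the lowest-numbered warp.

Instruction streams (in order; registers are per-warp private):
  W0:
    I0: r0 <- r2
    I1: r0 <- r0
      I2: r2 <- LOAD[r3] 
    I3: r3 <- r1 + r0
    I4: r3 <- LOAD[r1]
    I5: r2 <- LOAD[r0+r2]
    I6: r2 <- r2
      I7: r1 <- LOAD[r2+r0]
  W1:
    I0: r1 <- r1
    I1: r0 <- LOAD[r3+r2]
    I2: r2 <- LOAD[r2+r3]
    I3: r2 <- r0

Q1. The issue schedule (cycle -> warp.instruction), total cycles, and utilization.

cycle 0: W0.I0
cycle 1: W0.I1
cycle 2: W0.I2
cycle 3: W0.I3
cycle 4: W0.I4
cycle 5: W1.I0
cycle 6: W1.I1
cycle 7: W1.I2
cycle 8: idle
cycle 9: idle
cycle 10: W0.I5
cycle 11: idle
cycle 12: idle
cycle 13: idle
cycle 14: idle
cycle 15: W1.I3
cycle 16: idle
cycle 17: idle
cycle 18: W0.I6
cycle 19: W0.I7

Answer: 20 cycles, utilization 3/5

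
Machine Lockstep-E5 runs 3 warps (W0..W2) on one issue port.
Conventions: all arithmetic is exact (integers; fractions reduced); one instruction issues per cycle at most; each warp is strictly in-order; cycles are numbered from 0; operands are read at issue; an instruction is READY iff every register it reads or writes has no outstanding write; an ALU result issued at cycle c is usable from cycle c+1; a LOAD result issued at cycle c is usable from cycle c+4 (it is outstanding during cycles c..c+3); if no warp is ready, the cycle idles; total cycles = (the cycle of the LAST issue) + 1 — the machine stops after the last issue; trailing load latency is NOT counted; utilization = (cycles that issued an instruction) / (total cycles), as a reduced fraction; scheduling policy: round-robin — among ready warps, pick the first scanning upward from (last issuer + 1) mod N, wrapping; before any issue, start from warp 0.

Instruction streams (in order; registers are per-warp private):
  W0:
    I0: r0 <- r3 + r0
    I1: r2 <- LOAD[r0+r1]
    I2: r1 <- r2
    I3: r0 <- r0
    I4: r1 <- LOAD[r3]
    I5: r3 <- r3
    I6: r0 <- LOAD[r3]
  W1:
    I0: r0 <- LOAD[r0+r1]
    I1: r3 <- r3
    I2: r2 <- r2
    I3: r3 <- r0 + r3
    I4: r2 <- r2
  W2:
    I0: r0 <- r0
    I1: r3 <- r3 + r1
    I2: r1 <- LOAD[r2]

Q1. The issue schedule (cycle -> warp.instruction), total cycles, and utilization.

cycle 0: W0.I0
cycle 1: W1.I0
cycle 2: W2.I0
cycle 3: W0.I1
cycle 4: W1.I1
cycle 5: W2.I1
cycle 6: W1.I2
cycle 7: W2.I2
cycle 8: W0.I2
cycle 9: W1.I3
cycle 10: W0.I3
cycle 11: W1.I4
cycle 12: W0.I4
cycle 13: W0.I5
cycle 14: W0.I6

Answer: 15 cycles, utilization 1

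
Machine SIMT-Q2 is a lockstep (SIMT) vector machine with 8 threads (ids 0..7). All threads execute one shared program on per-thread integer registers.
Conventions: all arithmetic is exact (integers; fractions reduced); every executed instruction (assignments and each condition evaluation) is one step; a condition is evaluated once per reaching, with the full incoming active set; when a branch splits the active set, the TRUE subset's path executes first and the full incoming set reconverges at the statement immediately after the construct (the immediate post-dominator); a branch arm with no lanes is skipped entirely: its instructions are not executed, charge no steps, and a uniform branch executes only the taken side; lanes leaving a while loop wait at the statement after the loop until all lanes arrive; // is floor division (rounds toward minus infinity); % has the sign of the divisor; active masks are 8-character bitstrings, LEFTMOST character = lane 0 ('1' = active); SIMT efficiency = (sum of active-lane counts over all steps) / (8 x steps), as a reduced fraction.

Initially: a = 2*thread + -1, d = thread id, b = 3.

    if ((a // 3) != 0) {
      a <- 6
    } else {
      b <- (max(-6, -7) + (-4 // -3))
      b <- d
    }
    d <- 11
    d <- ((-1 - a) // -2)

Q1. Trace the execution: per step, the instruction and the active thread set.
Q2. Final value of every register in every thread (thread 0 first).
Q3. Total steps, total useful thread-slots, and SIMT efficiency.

step 0: eval ((a // 3) != 0)         11111111
step 1: a <- 6                       10111111
step 2: b <- (max(-6, -7) + (-4 // -3)) 01000000
step 3: b <- d                       01000000
step 4: d <- 11                      11111111
step 5: d <- ((-1 - a) // -2)        11111111

Answer: 6 steps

a: 6,1,6,6,6,6,6,6
d: 3,1,3,3,3,3,3,3
b: 3,1,3,3,3,3,3,3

steps = 6; useful = 33; efficiency = 33/48 = 11/16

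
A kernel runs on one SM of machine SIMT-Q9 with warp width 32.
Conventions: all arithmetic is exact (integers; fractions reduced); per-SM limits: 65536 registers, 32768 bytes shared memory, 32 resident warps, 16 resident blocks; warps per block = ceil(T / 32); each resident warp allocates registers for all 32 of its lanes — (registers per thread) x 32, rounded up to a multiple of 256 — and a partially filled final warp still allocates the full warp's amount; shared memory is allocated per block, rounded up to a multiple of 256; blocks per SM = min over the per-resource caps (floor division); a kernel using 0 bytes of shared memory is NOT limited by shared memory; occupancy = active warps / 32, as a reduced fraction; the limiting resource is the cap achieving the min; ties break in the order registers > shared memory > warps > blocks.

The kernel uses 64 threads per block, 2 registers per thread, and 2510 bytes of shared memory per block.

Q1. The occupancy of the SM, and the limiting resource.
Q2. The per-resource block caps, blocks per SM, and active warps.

Answer: occupancy 3/4, limited by shared memory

registers: 128 blocks
shared memory: 12 blocks
warps: 16 blocks
blocks: 16 blocks

Answer: 12 blocks, 24 active warps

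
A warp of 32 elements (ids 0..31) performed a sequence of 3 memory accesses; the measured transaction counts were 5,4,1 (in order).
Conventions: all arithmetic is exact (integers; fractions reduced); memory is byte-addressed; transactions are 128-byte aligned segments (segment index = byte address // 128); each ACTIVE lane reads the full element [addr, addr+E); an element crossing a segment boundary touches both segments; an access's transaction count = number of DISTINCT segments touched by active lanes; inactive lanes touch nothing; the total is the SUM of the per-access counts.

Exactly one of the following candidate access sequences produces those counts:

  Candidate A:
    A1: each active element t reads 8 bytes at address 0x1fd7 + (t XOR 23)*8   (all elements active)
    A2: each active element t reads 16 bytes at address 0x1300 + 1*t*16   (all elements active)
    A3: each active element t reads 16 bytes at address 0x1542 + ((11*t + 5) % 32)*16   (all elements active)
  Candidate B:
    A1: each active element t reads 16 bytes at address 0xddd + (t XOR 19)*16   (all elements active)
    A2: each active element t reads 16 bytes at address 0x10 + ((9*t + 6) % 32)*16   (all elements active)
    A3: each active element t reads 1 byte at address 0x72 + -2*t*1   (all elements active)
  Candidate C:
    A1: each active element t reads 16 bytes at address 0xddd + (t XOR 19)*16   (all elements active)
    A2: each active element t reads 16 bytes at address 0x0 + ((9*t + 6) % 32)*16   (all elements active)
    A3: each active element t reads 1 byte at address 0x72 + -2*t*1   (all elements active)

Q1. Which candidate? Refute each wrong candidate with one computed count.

A: A1 gives 3 transactions, not 5
B: A2 gives 5 transactions, not 4
C: all counts match (5,4,1)

Answer: C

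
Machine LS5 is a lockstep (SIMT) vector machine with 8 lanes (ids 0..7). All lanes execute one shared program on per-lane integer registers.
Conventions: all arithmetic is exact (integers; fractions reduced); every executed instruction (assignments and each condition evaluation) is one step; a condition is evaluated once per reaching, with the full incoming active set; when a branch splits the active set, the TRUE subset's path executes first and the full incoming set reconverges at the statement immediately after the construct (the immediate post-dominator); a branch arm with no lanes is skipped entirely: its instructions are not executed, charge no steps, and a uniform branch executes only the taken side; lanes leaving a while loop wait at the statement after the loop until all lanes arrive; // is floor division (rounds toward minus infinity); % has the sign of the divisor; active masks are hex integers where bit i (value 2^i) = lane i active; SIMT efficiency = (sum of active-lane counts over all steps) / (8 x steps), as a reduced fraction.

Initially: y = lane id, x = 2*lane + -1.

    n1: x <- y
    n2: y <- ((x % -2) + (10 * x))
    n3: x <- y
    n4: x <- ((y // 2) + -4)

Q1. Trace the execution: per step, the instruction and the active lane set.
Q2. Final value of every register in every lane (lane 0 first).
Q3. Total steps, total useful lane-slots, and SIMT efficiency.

step 0: x <- y                       0xff
step 1: y <- ((x % -2) + (10 * x))   0xff
step 2: x <- y                       0xff
step 3: x <- ((y // 2) + -4)         0xff

Answer: 4 steps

y: 0,9,20,29,40,49,60,69
x: -4,0,6,10,16,20,26,30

steps = 4; useful = 32; efficiency = 32/32 = 1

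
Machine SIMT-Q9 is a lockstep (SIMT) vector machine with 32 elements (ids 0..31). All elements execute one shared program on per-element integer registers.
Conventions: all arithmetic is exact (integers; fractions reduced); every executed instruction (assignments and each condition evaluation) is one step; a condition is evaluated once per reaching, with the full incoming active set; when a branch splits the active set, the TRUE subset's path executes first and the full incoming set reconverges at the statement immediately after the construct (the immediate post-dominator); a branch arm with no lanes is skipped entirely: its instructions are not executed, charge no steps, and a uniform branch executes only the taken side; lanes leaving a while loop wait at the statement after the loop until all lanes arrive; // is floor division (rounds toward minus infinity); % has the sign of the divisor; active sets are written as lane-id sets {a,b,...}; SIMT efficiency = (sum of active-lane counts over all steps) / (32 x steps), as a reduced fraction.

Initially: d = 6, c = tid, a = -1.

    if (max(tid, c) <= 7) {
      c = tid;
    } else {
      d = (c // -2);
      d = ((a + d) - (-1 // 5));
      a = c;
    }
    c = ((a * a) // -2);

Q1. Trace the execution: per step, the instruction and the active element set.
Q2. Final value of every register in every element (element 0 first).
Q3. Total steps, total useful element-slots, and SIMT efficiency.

step 0: eval (max(tid, c) <= 7)      {0,1,2,3,4,5,6,7,8,9,10,11,12,13,14,15,16,17,18,19,20,21,22,23,24,25,26,27,28,29,30,31}
step 1: c <- tid                     {0,1,2,3,4,5,6,7}
step 2: d <- (c // -2)               {8,9,10,11,12,13,14,15,16,17,18,19,20,21,22,23,24,25,26,27,28,29,30,31}
step 3: d <- ((a + d) - (-1 // 5))   {8,9,10,11,12,13,14,15,16,17,18,19,20,21,22,23,24,25,26,27,28,29,30,31}
step 4: a <- c                       {8,9,10,11,12,13,14,15,16,17,18,19,20,21,22,23,24,25,26,27,28,29,30,31}
step 5: c <- ((a * a) // -2)         {0,1,2,3,4,5,6,7,8,9,10,11,12,13,14,15,16,17,18,19,20,21,22,23,24,25,26,27,28,29,30,31}

Answer: 6 steps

d: 6,6,6,6,6,6,6,6,-4,-5,-5,-6,-6,-7,-7,-8,-8,-9,-9,-10,-10,-11,-11,-12,-12,-13,-13,-14,-14,-15,-15,-16
c: -1,-1,-1,-1,-1,-1,-1,-1,-32,-41,-50,-61,-72,-85,-98,-113,-128,-145,-162,-181,-200,-221,-242,-265,-288,-313,-338,-365,-392,-421,-450,-481
a: -1,-1,-1,-1,-1,-1,-1,-1,8,9,10,11,12,13,14,15,16,17,18,19,20,21,22,23,24,25,26,27,28,29,30,31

steps = 6; useful = 144; efficiency = 144/192 = 3/4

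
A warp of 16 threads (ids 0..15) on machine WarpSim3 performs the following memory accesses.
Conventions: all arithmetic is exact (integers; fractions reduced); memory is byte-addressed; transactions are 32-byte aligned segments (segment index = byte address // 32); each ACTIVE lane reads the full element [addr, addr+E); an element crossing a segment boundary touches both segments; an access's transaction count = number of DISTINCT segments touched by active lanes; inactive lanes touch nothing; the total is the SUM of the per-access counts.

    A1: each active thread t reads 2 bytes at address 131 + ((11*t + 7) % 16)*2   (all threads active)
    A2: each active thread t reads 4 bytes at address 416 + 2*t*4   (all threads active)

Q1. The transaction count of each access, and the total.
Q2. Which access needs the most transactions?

A1: 2 transactions
A2: 4 transactions

Answer: 2,4; total 6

Answer: A2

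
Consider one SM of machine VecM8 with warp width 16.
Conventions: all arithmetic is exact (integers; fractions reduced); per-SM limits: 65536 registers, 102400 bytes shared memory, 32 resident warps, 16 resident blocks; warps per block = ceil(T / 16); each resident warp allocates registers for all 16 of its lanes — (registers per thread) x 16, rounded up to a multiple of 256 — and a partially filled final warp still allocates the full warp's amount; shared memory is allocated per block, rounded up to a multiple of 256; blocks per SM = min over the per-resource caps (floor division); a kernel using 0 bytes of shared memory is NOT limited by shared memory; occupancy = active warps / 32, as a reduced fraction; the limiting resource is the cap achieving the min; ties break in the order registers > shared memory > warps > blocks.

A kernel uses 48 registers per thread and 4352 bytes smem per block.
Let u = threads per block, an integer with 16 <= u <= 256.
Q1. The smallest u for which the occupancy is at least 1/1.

Answer: u = 17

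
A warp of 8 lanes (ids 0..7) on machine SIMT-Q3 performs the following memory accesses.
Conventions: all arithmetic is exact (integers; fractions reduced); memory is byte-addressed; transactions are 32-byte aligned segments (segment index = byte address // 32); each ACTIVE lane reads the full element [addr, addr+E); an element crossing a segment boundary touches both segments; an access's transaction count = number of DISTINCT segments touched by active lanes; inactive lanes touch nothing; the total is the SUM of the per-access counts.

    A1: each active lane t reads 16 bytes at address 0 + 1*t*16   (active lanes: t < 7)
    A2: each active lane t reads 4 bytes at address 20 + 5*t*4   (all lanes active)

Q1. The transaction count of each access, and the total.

A1: 4 transactions
A2: 6 transactions

Answer: 4,6; total 10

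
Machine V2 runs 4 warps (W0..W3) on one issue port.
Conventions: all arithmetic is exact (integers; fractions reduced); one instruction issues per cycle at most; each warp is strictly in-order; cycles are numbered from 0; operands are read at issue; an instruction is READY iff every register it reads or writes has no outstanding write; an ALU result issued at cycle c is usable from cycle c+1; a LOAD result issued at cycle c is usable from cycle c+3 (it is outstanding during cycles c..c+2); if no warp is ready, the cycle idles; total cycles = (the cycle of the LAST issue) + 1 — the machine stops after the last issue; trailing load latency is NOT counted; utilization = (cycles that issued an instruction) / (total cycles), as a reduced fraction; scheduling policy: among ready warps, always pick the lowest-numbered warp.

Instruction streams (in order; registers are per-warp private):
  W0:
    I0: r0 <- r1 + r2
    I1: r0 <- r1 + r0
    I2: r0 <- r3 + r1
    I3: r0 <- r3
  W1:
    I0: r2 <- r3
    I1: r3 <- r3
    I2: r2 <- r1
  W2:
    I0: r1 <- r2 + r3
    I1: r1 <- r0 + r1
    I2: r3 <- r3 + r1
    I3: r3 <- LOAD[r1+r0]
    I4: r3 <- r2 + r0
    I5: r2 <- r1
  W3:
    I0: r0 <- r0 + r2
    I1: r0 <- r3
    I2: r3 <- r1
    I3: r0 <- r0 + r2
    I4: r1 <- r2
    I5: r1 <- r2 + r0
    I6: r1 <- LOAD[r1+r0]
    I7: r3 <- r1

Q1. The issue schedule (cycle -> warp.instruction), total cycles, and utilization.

cycle 0: W0.I0
cycle 1: W0.I1
cycle 2: W0.I2
cycle 3: W0.I3
cycle 4: W1.I0
cycle 5: W1.I1
cycle 6: W1.I2
cycle 7: W2.I0
cycle 8: W2.I1
cycle 9: W2.I2
cycle 10: W2.I3
cycle 11: W3.I0
cycle 12: W3.I1
cycle 13: W2.I4
cycle 14: W2.I5
cycle 15: W3.I2
cycle 16: W3.I3
cycle 17: W3.I4
cycle 18: W3.I5
cycle 19: W3.I6
cycle 20: idle
cycle 21: idle
cycle 22: W3.I7

Answer: 23 cycles, utilization 21/23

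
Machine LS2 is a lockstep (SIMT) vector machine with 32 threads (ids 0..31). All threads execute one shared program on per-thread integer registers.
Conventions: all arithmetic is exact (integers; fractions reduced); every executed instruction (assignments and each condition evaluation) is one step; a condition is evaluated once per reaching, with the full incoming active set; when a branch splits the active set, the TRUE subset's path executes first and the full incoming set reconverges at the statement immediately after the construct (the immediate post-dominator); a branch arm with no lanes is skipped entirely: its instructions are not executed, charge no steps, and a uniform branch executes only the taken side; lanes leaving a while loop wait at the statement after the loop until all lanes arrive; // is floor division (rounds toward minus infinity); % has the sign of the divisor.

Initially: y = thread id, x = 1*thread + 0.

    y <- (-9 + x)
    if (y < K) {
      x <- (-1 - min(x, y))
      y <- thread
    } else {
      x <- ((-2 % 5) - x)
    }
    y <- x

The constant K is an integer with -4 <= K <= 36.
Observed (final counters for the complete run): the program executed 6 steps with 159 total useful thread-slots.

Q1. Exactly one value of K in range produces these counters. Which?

Answer: K = 22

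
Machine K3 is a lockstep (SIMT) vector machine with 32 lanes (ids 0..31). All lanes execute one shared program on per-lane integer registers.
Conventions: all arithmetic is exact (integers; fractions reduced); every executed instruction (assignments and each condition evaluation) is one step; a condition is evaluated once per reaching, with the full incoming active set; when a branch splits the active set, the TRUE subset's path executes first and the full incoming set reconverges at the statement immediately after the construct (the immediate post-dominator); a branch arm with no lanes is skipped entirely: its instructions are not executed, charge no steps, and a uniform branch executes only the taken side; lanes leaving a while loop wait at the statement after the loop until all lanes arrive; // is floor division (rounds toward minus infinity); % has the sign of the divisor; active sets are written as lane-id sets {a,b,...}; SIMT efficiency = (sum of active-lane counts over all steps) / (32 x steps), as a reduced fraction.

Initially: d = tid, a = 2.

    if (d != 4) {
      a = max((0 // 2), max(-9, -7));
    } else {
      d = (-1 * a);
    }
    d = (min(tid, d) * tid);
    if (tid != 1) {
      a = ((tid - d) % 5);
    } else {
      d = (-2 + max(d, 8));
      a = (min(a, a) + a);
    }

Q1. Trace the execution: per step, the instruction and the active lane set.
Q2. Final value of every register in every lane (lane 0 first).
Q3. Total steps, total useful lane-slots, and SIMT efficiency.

step 0: eval (d != 4)                {0,1,2,3,4,5,6,7,8,9,10,11,12,13,14,15,16,17,18,19,20,21,22,23,24,25,26,27,28,29,30,31}
step 1: a <- max((0 // 2), max(-9, -7)) {0,1,2,3,5,6,7,8,9,10,11,12,13,14,15,16,17,18,19,20,21,22,23,24,25,26,27,28,29,30,31}
step 2: d <- (-1 * a)                {4}
step 3: d <- (min(tid, d) * tid)     {0,1,2,3,4,5,6,7,8,9,10,11,12,13,14,15,16,17,18,19,20,21,22,23,24,25,26,27,28,29,30,31}
step 4: eval (tid != 1)              {0,1,2,3,4,5,6,7,8,9,10,11,12,13,14,15,16,17,18,19,20,21,22,23,24,25,26,27,28,29,30,31}
step 5: a <- ((tid - d) % 5)         {0,2,3,4,5,6,7,8,9,10,11,12,13,14,15,16,17,18,19,20,21,22,23,24,25,26,27,28,29,30,31}
step 6: d <- (-2 + max(d, 8))        {1}
step 7: a <- (min(a, a) + a)         {1}

Answer: 8 steps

d: 0,6,4,9,-8,25,36,49,64,81,100,121,144,169,196,225,256,289,324,361,400,441,484,529,576,625,676,729,784,841,900,961
a: 0,0,3,4,2,0,0,3,4,3,0,0,3,4,3,0,0,3,4,3,0,0,3,4,3,0,0,3,4,3,0,0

steps = 8; useful = 161; efficiency = 161/256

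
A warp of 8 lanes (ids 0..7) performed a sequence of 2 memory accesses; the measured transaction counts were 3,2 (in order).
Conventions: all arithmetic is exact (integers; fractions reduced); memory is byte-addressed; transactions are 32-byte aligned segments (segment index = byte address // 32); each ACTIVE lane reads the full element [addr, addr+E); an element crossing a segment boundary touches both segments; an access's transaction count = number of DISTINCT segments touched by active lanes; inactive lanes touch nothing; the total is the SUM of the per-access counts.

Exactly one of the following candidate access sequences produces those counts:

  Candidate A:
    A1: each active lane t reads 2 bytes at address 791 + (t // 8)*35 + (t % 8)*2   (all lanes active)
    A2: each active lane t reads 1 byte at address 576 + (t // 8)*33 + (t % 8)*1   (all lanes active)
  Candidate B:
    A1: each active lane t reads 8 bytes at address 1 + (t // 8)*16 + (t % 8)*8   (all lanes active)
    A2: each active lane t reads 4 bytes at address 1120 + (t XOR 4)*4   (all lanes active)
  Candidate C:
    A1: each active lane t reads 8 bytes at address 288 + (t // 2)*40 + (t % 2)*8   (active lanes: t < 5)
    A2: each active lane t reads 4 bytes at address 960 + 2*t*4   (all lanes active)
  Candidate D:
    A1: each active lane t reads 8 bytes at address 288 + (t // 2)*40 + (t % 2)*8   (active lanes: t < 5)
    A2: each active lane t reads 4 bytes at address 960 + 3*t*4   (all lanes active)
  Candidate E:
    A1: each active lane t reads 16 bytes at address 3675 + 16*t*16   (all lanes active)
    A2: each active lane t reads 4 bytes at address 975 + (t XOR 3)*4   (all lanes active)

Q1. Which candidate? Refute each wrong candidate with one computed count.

A: A1 gives 2 transactions, not 3
B: A2 gives 1 transaction, not 2
D: A2 gives 3 transactions, not 2
E: A1 gives 16 transactions, not 3
C: all counts match (3,2)

Answer: C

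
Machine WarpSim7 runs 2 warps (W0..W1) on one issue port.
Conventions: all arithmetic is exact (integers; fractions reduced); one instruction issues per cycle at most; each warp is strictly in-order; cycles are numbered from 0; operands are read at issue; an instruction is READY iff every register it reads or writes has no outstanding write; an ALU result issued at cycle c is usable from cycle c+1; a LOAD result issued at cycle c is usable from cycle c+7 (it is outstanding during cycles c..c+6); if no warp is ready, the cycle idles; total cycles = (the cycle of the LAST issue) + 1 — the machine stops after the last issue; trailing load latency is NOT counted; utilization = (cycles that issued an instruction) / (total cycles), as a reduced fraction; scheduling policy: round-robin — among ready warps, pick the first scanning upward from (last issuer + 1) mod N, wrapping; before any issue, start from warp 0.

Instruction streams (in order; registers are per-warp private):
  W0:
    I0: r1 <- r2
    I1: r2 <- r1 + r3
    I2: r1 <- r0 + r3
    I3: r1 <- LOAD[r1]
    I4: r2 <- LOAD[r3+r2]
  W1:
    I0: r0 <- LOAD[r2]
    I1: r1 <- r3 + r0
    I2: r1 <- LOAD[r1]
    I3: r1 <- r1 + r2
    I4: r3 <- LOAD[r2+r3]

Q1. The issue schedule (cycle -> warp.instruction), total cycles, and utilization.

cycle 0: W0.I0
cycle 1: W1.I0
cycle 2: W0.I1
cycle 3: W0.I2
cycle 4: W0.I3
cycle 5: W0.I4
cycle 6: idle
cycle 7: idle
cycle 8: W1.I1
cycle 9: W1.I2
cycle 10: idle
cycle 11: idle
cycle 12: idle
cycle 13: idle
cycle 14: idle
cycle 15: idle
cycle 16: W1.I3
cycle 17: W1.I4

Answer: 18 cycles, utilization 5/9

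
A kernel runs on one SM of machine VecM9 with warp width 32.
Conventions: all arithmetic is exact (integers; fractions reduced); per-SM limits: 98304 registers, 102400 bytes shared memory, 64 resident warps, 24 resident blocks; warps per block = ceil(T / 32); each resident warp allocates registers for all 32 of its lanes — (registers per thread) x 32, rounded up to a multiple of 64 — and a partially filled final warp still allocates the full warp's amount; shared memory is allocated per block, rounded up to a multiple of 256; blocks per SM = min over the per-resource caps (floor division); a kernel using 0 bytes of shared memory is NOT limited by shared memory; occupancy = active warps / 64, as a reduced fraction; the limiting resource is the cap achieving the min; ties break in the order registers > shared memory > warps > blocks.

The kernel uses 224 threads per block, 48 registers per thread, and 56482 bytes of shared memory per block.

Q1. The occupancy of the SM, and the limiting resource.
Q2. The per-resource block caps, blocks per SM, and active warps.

Answer: occupancy 7/64, limited by shared memory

registers: 9 blocks
shared memory: 1 block
warps: 9 blocks
blocks: 24 blocks

Answer: 1 block, 7 active warps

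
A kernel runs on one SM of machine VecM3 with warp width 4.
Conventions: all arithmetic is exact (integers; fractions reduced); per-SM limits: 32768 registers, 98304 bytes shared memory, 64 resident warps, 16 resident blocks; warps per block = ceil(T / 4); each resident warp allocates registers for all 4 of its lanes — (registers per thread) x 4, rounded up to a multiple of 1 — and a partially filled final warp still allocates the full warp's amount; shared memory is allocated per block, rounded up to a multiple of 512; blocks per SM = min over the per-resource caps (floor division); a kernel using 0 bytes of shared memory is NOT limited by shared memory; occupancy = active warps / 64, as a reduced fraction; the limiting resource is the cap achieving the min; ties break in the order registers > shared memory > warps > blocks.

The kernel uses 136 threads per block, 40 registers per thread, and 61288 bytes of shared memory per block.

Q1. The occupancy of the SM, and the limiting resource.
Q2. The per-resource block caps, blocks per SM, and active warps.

Answer: occupancy 17/32, limited by shared memory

registers: 6 blocks
shared memory: 1 block
warps: 1 block
blocks: 16 blocks

Answer: 1 block, 34 active warps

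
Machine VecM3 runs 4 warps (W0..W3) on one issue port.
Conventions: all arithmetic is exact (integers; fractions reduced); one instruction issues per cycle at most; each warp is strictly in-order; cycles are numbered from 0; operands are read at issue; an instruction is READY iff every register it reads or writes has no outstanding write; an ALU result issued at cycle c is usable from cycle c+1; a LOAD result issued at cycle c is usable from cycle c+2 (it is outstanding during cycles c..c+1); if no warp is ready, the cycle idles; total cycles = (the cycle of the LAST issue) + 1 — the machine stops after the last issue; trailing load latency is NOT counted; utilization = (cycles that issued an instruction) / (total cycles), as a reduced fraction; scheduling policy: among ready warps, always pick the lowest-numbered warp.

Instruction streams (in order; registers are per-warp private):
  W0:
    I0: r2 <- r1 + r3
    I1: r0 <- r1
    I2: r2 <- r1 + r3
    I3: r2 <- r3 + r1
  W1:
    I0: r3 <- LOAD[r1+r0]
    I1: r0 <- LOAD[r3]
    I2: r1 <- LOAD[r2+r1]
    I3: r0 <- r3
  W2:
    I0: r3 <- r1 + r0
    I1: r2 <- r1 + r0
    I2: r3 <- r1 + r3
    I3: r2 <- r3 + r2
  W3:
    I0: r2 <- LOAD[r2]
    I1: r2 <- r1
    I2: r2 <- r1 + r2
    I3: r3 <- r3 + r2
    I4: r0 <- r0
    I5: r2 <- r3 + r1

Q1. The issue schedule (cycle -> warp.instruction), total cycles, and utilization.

cycle 0: W0.I0
cycle 1: W0.I1
cycle 2: W0.I2
cycle 3: W0.I3
cycle 4: W1.I0
cycle 5: W2.I0
cycle 6: W1.I1
cycle 7: W1.I2
cycle 8: W1.I3
cycle 9: W2.I1
cycle 10: W2.I2
cycle 11: W2.I3
cycle 12: W3.I0
cycle 13: idle
cycle 14: W3.I1
cycle 15: W3.I2
cycle 16: W3.I3
cycle 17: W3.I4
cycle 18: W3.I5

Answer: 19 cycles, utilization 18/19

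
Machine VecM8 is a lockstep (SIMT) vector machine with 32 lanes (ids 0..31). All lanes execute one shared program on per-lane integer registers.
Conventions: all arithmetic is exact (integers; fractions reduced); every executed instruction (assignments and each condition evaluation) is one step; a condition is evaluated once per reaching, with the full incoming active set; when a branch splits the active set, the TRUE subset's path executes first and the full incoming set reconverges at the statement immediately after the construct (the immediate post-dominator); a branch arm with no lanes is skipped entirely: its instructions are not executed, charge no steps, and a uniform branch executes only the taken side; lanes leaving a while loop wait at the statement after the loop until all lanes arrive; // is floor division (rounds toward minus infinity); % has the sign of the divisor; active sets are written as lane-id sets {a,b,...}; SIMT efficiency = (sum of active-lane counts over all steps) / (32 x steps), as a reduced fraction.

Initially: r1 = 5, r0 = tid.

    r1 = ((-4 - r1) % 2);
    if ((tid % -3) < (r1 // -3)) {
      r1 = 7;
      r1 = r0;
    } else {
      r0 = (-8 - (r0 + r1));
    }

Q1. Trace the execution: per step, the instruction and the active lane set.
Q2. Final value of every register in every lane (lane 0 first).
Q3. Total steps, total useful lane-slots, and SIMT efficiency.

step 0: r1 <- ((-4 - r1) % 2)        {0,1,2,3,4,5,6,7,8,9,10,11,12,13,14,15,16,17,18,19,20,21,22,23,24,25,26,27,28,29,30,31}
step 1: eval ((tid % -3) < (r1 // -3)) {0,1,2,3,4,5,6,7,8,9,10,11,12,13,14,15,16,17,18,19,20,21,22,23,24,25,26,27,28,29,30,31}
step 2: r1 <- 7                      {1,4,7,10,13,16,19,22,25,28,31}
step 3: r1 <- r0                     {1,4,7,10,13,16,19,22,25,28,31}
step 4: r0 <- (-8 - (r0 + r1))       {0,2,3,5,6,8,9,11,12,14,15,17,18,20,21,23,24,26,27,29,30}

Answer: 5 steps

r1: 1,1,1,1,4,1,1,7,1,1,10,1,1,13,1,1,16,1,1,19,1,1,22,1,1,25,1,1,28,1,1,31
r0: -9,1,-11,-12,4,-14,-15,7,-17,-18,10,-20,-21,13,-23,-24,16,-26,-27,19,-29,-30,22,-32,-33,25,-35,-36,28,-38,-39,31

steps = 5; useful = 107; efficiency = 107/160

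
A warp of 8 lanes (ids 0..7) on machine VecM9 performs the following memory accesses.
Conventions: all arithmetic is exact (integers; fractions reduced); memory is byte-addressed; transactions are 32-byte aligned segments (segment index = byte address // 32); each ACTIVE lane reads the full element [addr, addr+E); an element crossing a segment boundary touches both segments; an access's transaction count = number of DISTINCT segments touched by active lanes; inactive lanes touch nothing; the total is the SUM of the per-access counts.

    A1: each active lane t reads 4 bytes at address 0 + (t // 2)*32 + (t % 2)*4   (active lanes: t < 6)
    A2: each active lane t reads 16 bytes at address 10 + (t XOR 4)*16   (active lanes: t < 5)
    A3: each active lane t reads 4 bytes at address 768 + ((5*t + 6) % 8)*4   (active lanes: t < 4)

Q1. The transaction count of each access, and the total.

A1: 3 transactions
A2: 4 transactions
A3: 1 transaction

Answer: 3,4,1; total 8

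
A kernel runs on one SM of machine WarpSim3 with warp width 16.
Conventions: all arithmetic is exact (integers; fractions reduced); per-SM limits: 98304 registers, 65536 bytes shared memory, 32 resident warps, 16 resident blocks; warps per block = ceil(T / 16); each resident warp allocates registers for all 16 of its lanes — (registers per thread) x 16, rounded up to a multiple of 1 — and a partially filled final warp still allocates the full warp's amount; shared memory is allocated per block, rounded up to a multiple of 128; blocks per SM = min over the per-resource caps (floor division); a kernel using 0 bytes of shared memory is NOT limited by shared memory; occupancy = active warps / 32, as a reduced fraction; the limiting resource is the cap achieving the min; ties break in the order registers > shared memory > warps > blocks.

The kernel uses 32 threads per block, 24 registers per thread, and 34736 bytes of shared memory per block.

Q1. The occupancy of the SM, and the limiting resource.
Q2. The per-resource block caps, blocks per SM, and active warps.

Answer: occupancy 1/16, limited by shared memory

registers: 128 blocks
shared memory: 1 block
warps: 16 blocks
blocks: 16 blocks

Answer: 1 block, 2 active warps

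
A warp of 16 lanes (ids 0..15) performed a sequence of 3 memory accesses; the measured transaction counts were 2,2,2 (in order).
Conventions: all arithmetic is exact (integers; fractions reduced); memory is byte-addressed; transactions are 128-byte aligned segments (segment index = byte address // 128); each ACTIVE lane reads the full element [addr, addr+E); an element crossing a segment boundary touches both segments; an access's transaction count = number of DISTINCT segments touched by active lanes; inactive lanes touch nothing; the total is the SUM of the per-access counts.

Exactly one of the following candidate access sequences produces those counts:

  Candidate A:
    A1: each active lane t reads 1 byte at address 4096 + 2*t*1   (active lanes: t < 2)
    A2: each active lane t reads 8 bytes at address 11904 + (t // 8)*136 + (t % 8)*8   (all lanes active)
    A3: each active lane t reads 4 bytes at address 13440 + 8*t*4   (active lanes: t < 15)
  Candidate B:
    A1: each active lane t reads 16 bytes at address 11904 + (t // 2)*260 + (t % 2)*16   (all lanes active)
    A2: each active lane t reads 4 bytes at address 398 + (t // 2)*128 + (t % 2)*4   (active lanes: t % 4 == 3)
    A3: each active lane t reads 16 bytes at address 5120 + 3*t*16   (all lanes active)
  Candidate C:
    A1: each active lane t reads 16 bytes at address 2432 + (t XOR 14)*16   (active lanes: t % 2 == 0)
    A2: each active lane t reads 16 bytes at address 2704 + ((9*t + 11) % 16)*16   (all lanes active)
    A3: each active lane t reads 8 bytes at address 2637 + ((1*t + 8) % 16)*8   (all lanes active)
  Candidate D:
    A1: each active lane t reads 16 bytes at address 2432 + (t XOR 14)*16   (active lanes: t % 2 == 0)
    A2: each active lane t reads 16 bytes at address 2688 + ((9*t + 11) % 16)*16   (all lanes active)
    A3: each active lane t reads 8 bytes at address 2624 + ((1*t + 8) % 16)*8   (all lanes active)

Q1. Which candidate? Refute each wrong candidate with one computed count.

A: A1 gives 1 transaction, not 2
B: A1 gives 8 transactions, not 2
C: A2 gives 3 transactions, not 2
D: all counts match (2,2,2)

Answer: D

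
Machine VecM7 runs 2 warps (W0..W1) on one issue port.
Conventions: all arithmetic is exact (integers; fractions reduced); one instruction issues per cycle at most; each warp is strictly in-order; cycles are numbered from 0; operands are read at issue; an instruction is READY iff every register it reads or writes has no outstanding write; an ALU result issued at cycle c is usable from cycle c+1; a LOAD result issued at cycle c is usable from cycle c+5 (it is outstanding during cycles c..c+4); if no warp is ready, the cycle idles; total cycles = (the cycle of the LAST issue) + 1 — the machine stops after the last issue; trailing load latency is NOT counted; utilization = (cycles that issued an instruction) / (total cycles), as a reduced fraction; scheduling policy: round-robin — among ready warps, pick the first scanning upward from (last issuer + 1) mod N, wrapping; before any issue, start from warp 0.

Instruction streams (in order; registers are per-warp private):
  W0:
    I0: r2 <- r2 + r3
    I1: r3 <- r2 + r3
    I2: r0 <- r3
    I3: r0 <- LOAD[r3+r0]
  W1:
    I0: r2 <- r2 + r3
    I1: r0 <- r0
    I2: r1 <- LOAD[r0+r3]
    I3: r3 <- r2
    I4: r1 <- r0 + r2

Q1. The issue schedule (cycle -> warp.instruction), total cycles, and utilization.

cycle 0: W0.I0
cycle 1: W1.I0
cycle 2: W0.I1
cycle 3: W1.I1
cycle 4: W0.I2
cycle 5: W1.I2
cycle 6: W0.I3
cycle 7: W1.I3
cycle 8: idle
cycle 9: idle
cycle 10: W1.I4

Answer: 11 cycles, utilization 9/11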